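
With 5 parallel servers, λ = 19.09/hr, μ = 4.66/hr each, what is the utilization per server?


ρ = λ/(cμ) = 19.09/(5·4.66) = 19.09/23.30 = 0.8193

Final: 0.8193


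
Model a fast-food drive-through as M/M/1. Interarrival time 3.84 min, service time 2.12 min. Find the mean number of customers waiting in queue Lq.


λ = 60/3.84 = 15.6250 /hr
μ = 60/2.12 = 28.3019 /hr
ρ = λ/μ = 15.6250/28.3019 = 0.5521
Lq = ρ²/(1−ρ) = 0.3048/0.4479 = 0.6805

Final: 0.6805


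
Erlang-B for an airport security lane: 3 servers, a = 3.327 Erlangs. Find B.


B(c,a) = (a^c/c!) / Σ_{k=0}^{c} a^k/k!
a^3/3! = 6.137721
Σ terms (k=0..3): 1.00000 + 3.32700 + 5.53446 + 6.13772 = 15.999186
B = 6.137721/15.999186 = 0.383627

Final: 0.383627


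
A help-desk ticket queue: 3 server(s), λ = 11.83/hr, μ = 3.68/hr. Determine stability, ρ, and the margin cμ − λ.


Total capacity cμ = 3·3.68 = 11.04/hr
ρ = λ/(cμ) = 11.83/11.04 = 1.0716
Stable ⇔ ρ < 1: NO
Spare capacity = cμ − λ = 11.04 − 11.83 = -0.79/hr

Final: ρ = 1.0716; unstable; margin = -0.79/hr


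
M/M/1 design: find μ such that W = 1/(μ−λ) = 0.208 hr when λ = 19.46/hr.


W = 1/(μ−λ) ⇒ μ − λ = 1/W = 1/0.208 = 4.8077
μ = λ + 1/W = 19.46 + 4.8077 = 24.2677 per hr

Final: 24.2677 /hr


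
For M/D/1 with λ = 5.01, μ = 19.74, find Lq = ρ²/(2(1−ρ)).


ρ = 5.01/19.74 = 0.2538
M/D/1: Lq = ρ²/(2(1−ρ)) = 0.06441/(2·0.7462) = 0.04316

Final: 0.04316


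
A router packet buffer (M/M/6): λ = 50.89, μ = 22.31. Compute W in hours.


a = 2.2810; ρ = 0.3802; P₀ = 0.101843
Lq = P₀·a^c·ρ/(c!(1−ρ)²) = 0.01972
Wq = Lq/λ = 0.01972/50.89 = 0.0003874 hr
W = Wq + 1/μ = 0.0003874 + 0.04482 = 0.04521 hr

Final: 0.04521 hr


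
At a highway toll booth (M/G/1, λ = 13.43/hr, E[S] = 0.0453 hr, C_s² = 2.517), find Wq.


ρ = λ·E[S] = 13.43·0.0453 = 0.6084
E[S²] = E[S]²(1+C_s²) = 0.0453²·(1+2.517) = 0.007217
Wq = λ·E[S²]/(2(1−ρ)) = 13.43·0.007217/(2·0.3916) = 0.12375 hr

Final: 0.12375 hr


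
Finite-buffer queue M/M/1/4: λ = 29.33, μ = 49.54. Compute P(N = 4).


ρ = λ/μ = 29.33/49.54 = 0.5920
P_K = (1−ρ)ρ^K/(1−ρ^(K+1)) = (0.4080·0.122864)/(1 − 0.072741)
= 0.050123/0.927259 = 0.054055

Final: 0.054055


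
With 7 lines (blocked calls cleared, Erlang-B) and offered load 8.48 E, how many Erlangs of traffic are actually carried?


B(7,8.48) = 0.334564 (Erlang-B)
Carried load = a(1 − B) = 8.48·(1 − 0.334564) = 8.48·0.665436 = 5.6429 E

Final: 5.6429 Erlangs


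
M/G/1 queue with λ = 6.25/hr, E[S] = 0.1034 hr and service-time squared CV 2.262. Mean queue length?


ρ = λ·E[S] = 6.25·0.1034 = 0.6462
Lq = ρ²(1+C_s²)/(2(1−ρ)) = 0.4176·(1+2.262)/(2·0.3538)
= 0.4176·3.2620/0.7075 = 1.92557

Final: 1.92557


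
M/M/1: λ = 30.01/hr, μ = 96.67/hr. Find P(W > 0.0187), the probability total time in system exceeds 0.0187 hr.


W ~ Exponential(μ−λ) for M/M/1.
μ − λ = 96.67 − 30.01 = 66.6600
P(W > t) = e^{−(μ−λ)t} = e^{−1.2465} = 0.287497

Final: 0.287497


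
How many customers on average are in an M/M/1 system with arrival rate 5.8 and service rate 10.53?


ρ = λ/μ = 5.8/10.53 = 0.5508
L = ρ/(1−ρ) = 0.5508/(1 − 0.5508) = 0.5508/0.4492 = 1.2262

Final: 1.2262


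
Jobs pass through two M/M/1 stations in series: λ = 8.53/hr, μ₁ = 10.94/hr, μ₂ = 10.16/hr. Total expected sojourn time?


Each node sees arrival rate λ = 8.53/hr (tandem ⇒ throughput preserved).
W₁ = 1/(μ₁−λ) = 1/(10.94−8.53) = 0.41494 hr
W₂ = 1/(μ₂−λ) = 1/(10.16−8.53) = 0.61350 hr
W_total = W₁ + W₂ = 0.41494 + 0.61350 = 1.02843 hr

Final: 1.02843 hr


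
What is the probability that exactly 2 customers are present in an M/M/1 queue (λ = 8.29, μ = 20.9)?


ρ = 8.29/20.9 = 0.3967
P_n = (1−ρ)·ρ^n = (1 − 0.3967)·0.3967^2 = 0.6033·0.157332 = 0.094926

Final: 0.094926


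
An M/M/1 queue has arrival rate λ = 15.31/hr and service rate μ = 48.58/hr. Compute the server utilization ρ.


ρ = λ/μ = 15.31/48.58 = 0.3152

Final: 0.3152


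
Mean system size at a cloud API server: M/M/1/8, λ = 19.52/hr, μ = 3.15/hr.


ρ = 19.52/3.15 = 6.1968
L = ρ[1 − (K+1)ρ^K + Kρ^(K+1)] / [(1−ρ)(1−ρ^(K+1))]
Numerator: 6.1968·(1 − 9·2174473.284604 + 8·13474831.274751) = 546735938.014572
Denominator: (-5.1968)·(-13474830.274751) = 70026340.189737
L = 546735938.014572/70026340.189737 = 7.8076

Final: 7.8076


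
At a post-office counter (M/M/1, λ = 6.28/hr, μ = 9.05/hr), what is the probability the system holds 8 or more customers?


ρ = 6.28/9.05 = 0.6939
P(N ≥ n) = ρ^n = 0.6939^8 = 0.053764

Final: 0.053764


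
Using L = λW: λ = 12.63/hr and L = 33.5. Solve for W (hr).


W = L/λ = 33.5/12.63 = 2.6524 hr

Final: 2.6524 hr


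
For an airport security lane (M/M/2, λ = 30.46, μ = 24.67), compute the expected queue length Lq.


a = λ/μ = 1.2347; ρ = a/2 = 0.6173
P₀ = 0.236591
Lq = P₀·a^c·ρ / (c!·(1−ρ)²) = 0.236591·1.52448·0.6173/(2·0.14642)
= 0.76035

Final: 0.76035


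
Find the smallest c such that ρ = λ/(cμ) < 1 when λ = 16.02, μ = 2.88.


Stability requires cμ > λ ⇔ c > λ/μ.
λ/μ = 16.02/2.88 = 5.5625
Minimum integer c = ⌊5.5625⌋ + 1 = 6
Check: 6·2.88 = 17.28 > 16.02, while 5·2.88 = 14.40 ≤ 16.02

Final: 6 servers


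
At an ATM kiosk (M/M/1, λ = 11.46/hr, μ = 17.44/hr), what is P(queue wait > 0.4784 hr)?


ρ = 11.46/17.44 = 0.6571
P(Wq > t) = ρ·e^{−(μ−λ)t} = 0.6571·e^{−2.8608}
= 0.6571·0.057221 = 0.037601

Final: 0.037601


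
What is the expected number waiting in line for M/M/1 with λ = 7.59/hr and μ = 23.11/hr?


ρ = 7.59/23.11 = 0.3284
Lq = ρ²/(1−ρ) = 0.1079/0.6716 = 0.1606

Final: 0.1606


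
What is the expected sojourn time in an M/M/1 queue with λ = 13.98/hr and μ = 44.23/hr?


W = 1/(μ−λ) = 1/(44.23 − 13.98) = 1/30.25 = 0.03306 hr

Final: 0.03306 hr


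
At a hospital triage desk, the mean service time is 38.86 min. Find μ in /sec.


μ = 1/(service time) in consistent units.
1 second = 0.0166667 min, so μ = 0.0166667/38.86 = 0.0004289 per second

Final: 0.0004289 /sec


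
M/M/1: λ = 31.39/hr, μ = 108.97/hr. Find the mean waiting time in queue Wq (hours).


ρ = 31.39/108.97 = 0.2881
Wq = ρ/(μ−λ) = 0.2881/(108.97 − 31.39) = 0.2881/77.58 = 0.003713 hr

Final: 0.003713 hr


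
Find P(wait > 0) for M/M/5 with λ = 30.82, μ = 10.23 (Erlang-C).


a = λ/μ = 3.0127; ρ = a/5 = 0.6025
P₀ = 0.045988 (from M/M/c formula)
C(c,a) = [a^c/(c!(1−ρ))]·P₀ = [248.19041/(120·0.3975)]·0.045988
= 5.20370·0.045988 = 0.239310

Final: 0.239310


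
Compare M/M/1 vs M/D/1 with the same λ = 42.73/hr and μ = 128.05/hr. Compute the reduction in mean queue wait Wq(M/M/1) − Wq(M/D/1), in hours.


ρ = 42.73/128.05 = 0.3337
Wq(M/M/1) = ρ/(μ−λ) = 0.3337/85.32 = 0.003911 hr
Wq(M/D/1) = ρ/(2(μ−λ)) = 0.001956 hr
Savings = 0.003911 − 0.001956 = 0.001956 hr

Final: 0.001956 hr


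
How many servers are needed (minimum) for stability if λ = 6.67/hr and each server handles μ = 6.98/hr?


Stability requires cμ > λ ⇔ c > λ/μ.
λ/μ = 6.67/6.98 = 0.9556
Minimum integer c = ⌊0.9556⌋ + 1 = 1
Check: 1·6.98 = 6.98 > 6.67, while 0·6.98 = 0.00 ≤ 6.67

Final: 1 servers


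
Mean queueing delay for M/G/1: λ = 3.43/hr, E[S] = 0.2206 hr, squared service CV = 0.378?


ρ = λ·E[S] = 3.43·0.2206 = 0.7567
E[S²] = E[S]²(1+C_s²) = 0.2206²·(1+0.378) = 0.067059
Wq = λ·E[S²]/(2(1−ρ)) = 3.43·0.067059/(2·0.2433) = 0.47261 hr

Final: 0.47261 hr


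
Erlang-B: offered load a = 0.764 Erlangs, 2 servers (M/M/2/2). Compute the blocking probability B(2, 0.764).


B(c,a) = (a^c/c!) / Σ_{k=0}^{c} a^k/k!
a^2/2! = 0.291848
Σ terms (k=0..2): 1.00000 + 0.76400 + 0.29185 = 2.055848
B = 0.291848/2.055848 = 0.141960

Final: 0.141960


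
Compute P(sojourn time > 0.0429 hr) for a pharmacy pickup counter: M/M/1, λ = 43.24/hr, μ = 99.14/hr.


W ~ Exponential(μ−λ) for M/M/1.
μ − λ = 99.14 − 43.24 = 55.9000
P(W > t) = e^{−(μ−λ)t} = e^{−2.3981} = 0.090890

Final: 0.090890


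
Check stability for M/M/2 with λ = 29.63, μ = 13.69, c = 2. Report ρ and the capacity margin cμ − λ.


Total capacity cμ = 2·13.69 = 27.38/hr
ρ = λ/(cμ) = 29.63/27.38 = 1.0822
Stable ⇔ ρ < 1: NO
Spare capacity = cμ − λ = 27.38 − 29.63 = -2.25/hr

Final: ρ = 1.0822; unstable; margin = -2.25/hr


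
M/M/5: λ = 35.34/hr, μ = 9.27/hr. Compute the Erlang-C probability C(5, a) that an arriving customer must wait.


a = λ/μ = 3.8123; ρ = a/5 = 0.7625
P₀ = 0.017134 (from M/M/c formula)
C(c,a) = [a^c/(c!(1−ρ))]·P₀ = [805.25616/(120·0.2375)]·0.017134
= 28.24979·0.017134 = 0.484024

Final: 0.484024


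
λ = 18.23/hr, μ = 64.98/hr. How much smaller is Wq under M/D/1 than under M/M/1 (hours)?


ρ = 18.23/64.98 = 0.2805
Wq(M/M/1) = ρ/(μ−λ) = 0.2805/46.75 = 0.006001 hr
Wq(M/D/1) = ρ/(2(μ−λ)) = 0.003001 hr
Savings = 0.006001 − 0.003001 = 0.003001 hr

Final: 0.003001 hr


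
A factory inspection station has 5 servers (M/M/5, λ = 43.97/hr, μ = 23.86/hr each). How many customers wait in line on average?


a = λ/μ = 1.8428; ρ = a/5 = 0.3686
P₀ = 0.157606
Lq = P₀·a^c·ρ / (c!·(1−ρ)²) = 0.157606·21.25348·0.3686/(120·0.39871)
= 0.02580

Final: 0.02580


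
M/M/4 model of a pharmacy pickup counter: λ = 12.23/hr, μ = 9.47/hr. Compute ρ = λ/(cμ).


ρ = λ/(cμ) = 12.23/(4·9.47) = 12.23/37.88 = 0.3229

Final: 0.3229


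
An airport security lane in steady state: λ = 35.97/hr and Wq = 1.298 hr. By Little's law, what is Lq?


Lq = λWq = 35.97·1.298 = 46.6891

Final: 46.6891


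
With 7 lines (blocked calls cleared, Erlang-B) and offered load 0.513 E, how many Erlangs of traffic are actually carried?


B(7,0.513) = 0.000001111 (Erlang-B)
Carried load = a(1 − B) = 0.513·(1 − 0.000001111) = 0.513·0.999999 = 0.5130 E

Final: 0.5130 Erlangs


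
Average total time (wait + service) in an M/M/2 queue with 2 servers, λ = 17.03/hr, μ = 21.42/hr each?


a = 0.7951; ρ = 0.3975; P₀ = 0.431101
Lq = P₀·a^c·ρ/(c!(1−ρ)²) = 0.14922
Wq = Lq/λ = 0.14922/17.03 = 0.008762 hr
W = Wq + 1/μ = 0.008762 + 0.04669 = 0.05545 hr

Final: 0.05545 hr


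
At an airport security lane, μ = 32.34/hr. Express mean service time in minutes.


Mean service time = 1/μ = 1/32.34 hour = 0.03092 hour
In minutes: 0.03092 × 60 = 1.8553 min

Final: 1.8553 min


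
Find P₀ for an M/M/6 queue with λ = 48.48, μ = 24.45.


a = λ/μ = 48.48/24.45 = 1.9828; ρ = a/c = 0.3305
Σ_{k=0}^{5} a^k/k! (terms k=0..5) = 1.00000 + 1.98282 + 1.96579 + 1.29927 + 0.64406 + 0.25541 = 7.14735
Tail: a^6/(6!(1−ρ)) = 60.77185/(720·0.6695) = 0.12607
P₀ = 1/(7.14735 + 0.12607) = 1/7.27342 = 0.137487

Final: 0.137487


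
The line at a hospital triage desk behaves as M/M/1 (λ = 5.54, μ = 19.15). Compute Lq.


ρ = 5.54/19.15 = 0.2893
Lq = ρ²/(1−ρ) = 0.08369/0.7107 = 0.1178

Final: 0.1178


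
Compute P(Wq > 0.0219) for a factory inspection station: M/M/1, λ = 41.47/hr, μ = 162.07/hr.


ρ = 41.47/162.07 = 0.2559
P(Wq > t) = ρ·e^{−(μ−λ)t} = 0.2559·e^{−2.6411}
= 0.2559·0.071280 = 0.018239

Final: 0.018239


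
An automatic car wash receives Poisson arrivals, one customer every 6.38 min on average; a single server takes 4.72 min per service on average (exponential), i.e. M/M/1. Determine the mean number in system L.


λ = 60/6.38 = 9.4044 /hr
μ = 60/4.72 = 12.7119 /hr
ρ = λ/μ = 9.4044/12.7119 = 0.7398
L = ρ/(1−ρ) = 0.7398/0.2602 = 2.8434

Final: 2.8434


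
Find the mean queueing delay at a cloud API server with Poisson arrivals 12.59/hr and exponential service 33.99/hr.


ρ = 12.59/33.99 = 0.3704
Wq = ρ/(μ−λ) = 0.3704/(33.99 − 12.59) = 0.3704/21.40 = 0.01731 hr

Final: 0.01731 hr


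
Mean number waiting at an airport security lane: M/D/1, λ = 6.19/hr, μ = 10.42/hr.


ρ = 6.19/10.42 = 0.5940
M/D/1: Lq = ρ²/(2(1−ρ)) = 0.3529/(2·0.4060) = 0.43465

Final: 0.43465


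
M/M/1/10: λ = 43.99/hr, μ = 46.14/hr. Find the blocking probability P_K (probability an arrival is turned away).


ρ = λ/μ = 43.99/46.14 = 0.9534
P_K = (1−ρ)ρ^K/(1−ρ^(K+1)) = (0.04660·0.620531)/(1 − 0.591616)
= 0.028915/0.408384 = 0.070804

Final: 0.070804


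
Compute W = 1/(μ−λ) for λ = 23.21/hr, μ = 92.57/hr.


W = 1/(μ−λ) = 1/(92.57 − 23.21) = 1/69.36 = 0.01442 hr

Final: 0.01442 hr


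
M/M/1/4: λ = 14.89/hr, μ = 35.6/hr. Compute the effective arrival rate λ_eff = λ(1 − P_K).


ρ = 0.4183; P_K = (1−ρ)ρ^4/(1−ρ^5) = 0.018034
λ_eff = λ(1 − P_K) = 14.89·(1 − 0.018034) = 14.89·0.981966 = 14.6215 /hr

Final: 14.6215 /hr


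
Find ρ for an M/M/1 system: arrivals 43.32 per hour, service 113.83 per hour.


ρ = λ/μ = 43.32/113.83 = 0.3806

Final: 0.3806


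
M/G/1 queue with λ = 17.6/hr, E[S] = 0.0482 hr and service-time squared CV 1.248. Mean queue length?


ρ = λ·E[S] = 17.6·0.0482 = 0.8483
Lq = ρ²(1+C_s²)/(2(1−ρ)) = 0.7196·(1+1.248)/(2·0.1517)
= 0.7196·2.2480/0.3034 = 5.33283

Final: 5.33283


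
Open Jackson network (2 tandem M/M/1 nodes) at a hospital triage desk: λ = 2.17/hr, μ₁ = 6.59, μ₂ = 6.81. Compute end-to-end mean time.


Each node sees arrival rate λ = 2.17/hr (tandem ⇒ throughput preserved).
W₁ = 1/(μ₁−λ) = 1/(6.59−2.17) = 0.22624 hr
W₂ = 1/(μ₂−λ) = 1/(6.81−2.17) = 0.21552 hr
W_total = W₁ + W₂ = 0.22624 + 0.21552 = 0.44176 hr

Final: 0.44176 hr


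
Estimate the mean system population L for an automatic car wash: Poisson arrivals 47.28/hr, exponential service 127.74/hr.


ρ = λ/μ = 47.28/127.74 = 0.3701
L = ρ/(1−ρ) = 0.3701/(1 − 0.3701) = 0.3701/0.6299 = 0.5876

Final: 0.5876


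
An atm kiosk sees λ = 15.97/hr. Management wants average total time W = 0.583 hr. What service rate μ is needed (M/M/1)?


W = 1/(μ−λ) ⇒ μ − λ = 1/W = 1/0.583 = 1.7153
μ = λ + 1/W = 15.97 + 1.7153 = 17.6853 per hr

Final: 17.6853 /hr


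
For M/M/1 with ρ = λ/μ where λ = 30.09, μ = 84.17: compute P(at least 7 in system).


ρ = 30.09/84.17 = 0.3575
P(N ≥ n) = ρ^n = 0.3575^7 = 0.0007462

Final: 0.0007462


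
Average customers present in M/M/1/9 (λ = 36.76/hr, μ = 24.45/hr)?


ρ = 36.76/24.45 = 1.5035
L = ρ[1 − (K+1)ρ^K + Kρ^(K+1)] / [(1−ρ)(1−ρ^(K+1))]
Numerator: 1.5035·(1 − 10·39.252720 + 9·59.015541) = 209.904368
Denominator: (-0.5035)·(-58.015541) = 29.209461
L = 209.904368/29.209461 = 7.1862

Final: 7.1862


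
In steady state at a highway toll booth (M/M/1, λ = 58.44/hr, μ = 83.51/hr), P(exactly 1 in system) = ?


ρ = 58.44/83.51 = 0.6998
P_n = (1−ρ)·ρ^n = (1 − 0.6998)·0.6998^1 = 0.3002·0.699796 = 0.210081

Final: 0.210081


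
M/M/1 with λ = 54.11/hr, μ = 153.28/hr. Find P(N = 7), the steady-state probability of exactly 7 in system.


ρ = 54.11/153.28 = 0.3530
P_n = (1−ρ)·ρ^n = (1 − 0.3530)·0.3530^7 = 0.6470·0.0006832 = 0.0004420

Final: 0.0004420


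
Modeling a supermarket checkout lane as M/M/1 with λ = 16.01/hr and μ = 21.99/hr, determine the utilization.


ρ = λ/μ = 16.01/21.99 = 0.7281

Final: 0.7281


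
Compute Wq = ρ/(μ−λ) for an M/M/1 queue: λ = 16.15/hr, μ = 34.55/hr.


ρ = 16.15/34.55 = 0.4674
Wq = ρ/(μ−λ) = 0.4674/(34.55 − 16.15) = 0.4674/18.40 = 0.02540 hr

Final: 0.02540 hr


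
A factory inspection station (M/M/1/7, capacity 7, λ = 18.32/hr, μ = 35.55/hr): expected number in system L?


ρ = 18.32/35.55 = 0.5153
L = ρ[1 − (K+1)ρ^K + Kρ^(K+1)] / [(1−ρ)(1−ρ^(K+1))]
Numerator: 0.5153·(1 − 8·0.009652 + 7·0.004974) = 0.493482
Denominator: (0.4847)·(0.995026) = 0.482259
L = 0.493482/0.482259 = 1.0233

Final: 1.0233


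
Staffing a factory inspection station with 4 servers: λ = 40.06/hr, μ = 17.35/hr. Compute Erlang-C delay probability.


a = λ/μ = 2.3089; ρ = a/4 = 0.5772
P₀ = 0.092360 (from M/M/c formula)
C(c,a) = [a^c/(c!(1−ρ))]·P₀ = [28.42143/(24·0.4228)]·0.092360
= 2.80113·0.092360 = 0.258712

Final: 0.258712


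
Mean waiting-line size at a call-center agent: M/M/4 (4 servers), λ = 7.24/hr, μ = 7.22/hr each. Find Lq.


a = λ/μ = 1.0028; ρ = a/4 = 0.2507
P₀ = 0.366324
Lq = P₀·a^c·ρ / (c!·(1−ρ)²) = 0.366324·1.01113·0.2507/(24·0.56146)
= 0.006891

Final: 0.006891


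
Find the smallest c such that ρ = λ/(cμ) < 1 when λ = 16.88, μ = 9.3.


Stability requires cμ > λ ⇔ c > λ/μ.
λ/μ = 16.88/9.3 = 1.8151
Minimum integer c = ⌊1.8151⌋ + 1 = 2
Check: 2·9.3 = 18.60 > 16.88, while 1·9.3 = 9.30 ≤ 16.88

Final: 2 servers


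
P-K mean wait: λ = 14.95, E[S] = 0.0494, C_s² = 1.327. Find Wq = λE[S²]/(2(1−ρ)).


ρ = λ·E[S] = 14.95·0.0494 = 0.7385
E[S²] = E[S]²(1+C_s²) = 0.0494²·(1+1.327) = 0.005679
Wq = λ·E[S²]/(2(1−ρ)) = 14.95·0.005679/(2·0.2615) = 0.16235 hr

Final: 0.16235 hr


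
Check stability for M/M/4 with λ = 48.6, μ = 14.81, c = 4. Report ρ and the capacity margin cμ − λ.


Total capacity cμ = 4·14.81 = 59.24/hr
ρ = λ/(cμ) = 48.6/59.24 = 0.8204
Stable ⇔ ρ < 1: YES
Spare capacity = cμ − λ = 59.24 − 48.6 = 10.64/hr

Final: ρ = 0.8204; stable; margin = 10.64/hr


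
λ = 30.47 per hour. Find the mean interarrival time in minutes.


Mean interarrival time = 1/λ = 1/30.47 hour = 0.03282 hour
In minutes: 0.03282 × 60 = 1.9691 min

Final: 1.9691 min


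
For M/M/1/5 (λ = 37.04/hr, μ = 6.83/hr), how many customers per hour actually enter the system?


ρ = 5.4231; P_K = (1−ρ)ρ^5/(1−ρ^6) = 0.815637
λ_eff = λ(1 − P_K) = 37.04·(1 − 0.815637) = 37.04·0.184363 = 6.8288 /hr

Final: 6.8288 /hr


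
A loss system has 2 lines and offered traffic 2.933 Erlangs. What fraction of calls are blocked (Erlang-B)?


B(c,a) = (a^c/c!) / Σ_{k=0}^{c} a^k/k!
a^2/2! = 4.301244
Σ terms (k=0..2): 1.00000 + 2.93300 + 4.30124 = 8.234244
B = 4.301244/8.234244 = 0.522361

Final: 0.522361


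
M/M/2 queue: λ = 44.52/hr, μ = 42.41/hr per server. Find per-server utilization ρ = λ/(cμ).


ρ = λ/(cμ) = 44.52/(2·42.41) = 44.52/84.82 = 0.5249

Final: 0.5249


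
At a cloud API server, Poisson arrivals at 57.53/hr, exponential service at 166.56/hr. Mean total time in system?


W = 1/(μ−λ) = 1/(166.56 − 57.53) = 1/109.03 = 0.009172 hr

Final: 0.009172 hr


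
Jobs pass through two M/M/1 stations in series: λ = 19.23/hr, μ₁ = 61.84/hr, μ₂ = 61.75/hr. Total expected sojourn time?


Each node sees arrival rate λ = 19.23/hr (tandem ⇒ throughput preserved).
W₁ = 1/(μ₁−λ) = 1/(61.84−19.23) = 0.02347 hr
W₂ = 1/(μ₂−λ) = 1/(61.75−19.23) = 0.02352 hr
W_total = W₁ + W₂ = 0.02347 + 0.02352 = 0.04699 hr

Final: 0.04699 hr


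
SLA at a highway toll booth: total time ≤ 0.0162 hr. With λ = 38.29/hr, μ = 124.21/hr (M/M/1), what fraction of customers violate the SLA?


W ~ Exponential(μ−λ) for M/M/1.
μ − λ = 124.21 − 38.29 = 85.9200
P(W > t) = e^{−(μ−λ)t} = e^{−1.3919} = 0.248602

Final: 0.248602


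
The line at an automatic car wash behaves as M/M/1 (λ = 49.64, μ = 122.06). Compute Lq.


ρ = 49.64/122.06 = 0.4067
Lq = ρ²/(1−ρ) = 0.1654/0.5933 = 0.2788

Final: 0.2788


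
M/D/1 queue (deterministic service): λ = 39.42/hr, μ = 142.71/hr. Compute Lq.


ρ = 39.42/142.71 = 0.2762
M/D/1: Lq = ρ²/(2(1−ρ)) = 0.07630/(2·0.7238) = 0.05271

Final: 0.05271


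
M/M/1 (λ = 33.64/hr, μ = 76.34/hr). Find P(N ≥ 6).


ρ = 33.64/76.34 = 0.4407
P(N ≥ n) = ρ^n = 0.4407^6 = 0.007322

Final: 0.007322


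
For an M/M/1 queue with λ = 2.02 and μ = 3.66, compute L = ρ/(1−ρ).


ρ = λ/μ = 2.02/3.66 = 0.5519
L = ρ/(1−ρ) = 0.5519/(1 − 0.5519) = 0.5519/0.4481 = 1.2317

Final: 1.2317


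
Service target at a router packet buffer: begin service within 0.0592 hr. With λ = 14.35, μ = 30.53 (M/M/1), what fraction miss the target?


ρ = 14.35/30.53 = 0.4700
P(Wq > t) = ρ·e^{−(μ−λ)t} = 0.4700·e^{−0.9579}
= 0.4700·0.383715 = 0.180357

Final: 0.180357


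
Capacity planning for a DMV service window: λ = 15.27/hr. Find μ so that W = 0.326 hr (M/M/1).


W = 1/(μ−λ) ⇒ μ − λ = 1/W = 1/0.326 = 3.0675
μ = λ + 1/W = 15.27 + 3.0675 = 18.3375 per hr

Final: 18.3375 /hr


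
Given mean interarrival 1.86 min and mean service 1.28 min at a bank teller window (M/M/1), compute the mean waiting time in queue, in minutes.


λ = 60/1.86 = 32.2581 /hr
μ = 60/1.28 = 46.8750 /hr
ρ = λ/μ = 32.2581/46.8750 = 0.6882
Wq = ρ/(μ−λ) = 0.6882/(46.8750−32.2581) = 0.04708 hr
In minutes: 0.04708·60 = 2.825 min

Final: 2.825 min


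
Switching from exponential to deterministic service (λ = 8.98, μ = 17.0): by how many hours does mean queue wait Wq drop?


ρ = 8.98/17.0 = 0.5282
Wq(M/M/1) = ρ/(μ−λ) = 0.5282/8.02 = 0.06586 hr
Wq(M/D/1) = ρ/(2(μ−λ)) = 0.03293 hr
Savings = 0.06586 − 0.03293 = 0.03293 hr

Final: 0.03293 hr


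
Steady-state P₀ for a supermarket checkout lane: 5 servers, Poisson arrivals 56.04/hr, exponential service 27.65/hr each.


a = λ/μ = 56.04/27.65 = 2.0268; ρ = a/c = 0.4054
Σ_{k=0}^{4} a^k/k! (terms k=0..4) = 1.00000 + 2.02676 + 2.05388 + 1.38758 + 0.70307 = 7.17130
Tail: a^5/(5!(1−ρ)) = 34.19912/(120·0.5946) = 0.47926
P₀ = 1/(7.17130 + 0.47926) = 1/7.65056 = 0.130709

Final: 0.130709


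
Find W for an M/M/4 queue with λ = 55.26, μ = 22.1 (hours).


a = 2.5005; ρ = 0.6251; P₀ = 0.073655
Lq = P₀·a^c·ρ/(c!(1−ρ)²) = 0.53361
Wq = Lq/λ = 0.53361/55.26 = 0.009656 hr
W = Wq + 1/μ = 0.009656 + 0.04525 = 0.05491 hr

Final: 0.05491 hr


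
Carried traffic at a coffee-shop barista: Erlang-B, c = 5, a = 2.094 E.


B(5,2.094) = 0.042184 (Erlang-B)
Carried load = a(1 − B) = 2.094·(1 − 0.042184) = 2.094·0.957816 = 2.0057 E

Final: 2.0057 Erlangs


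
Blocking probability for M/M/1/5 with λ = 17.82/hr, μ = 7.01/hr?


ρ = λ/μ = 17.82/7.01 = 2.5421
P_K = (1−ρ)ρ^K/(1−ρ^(K+1)) = (-1.5421·106.156944)/(1 − 269.859736)
= -163.702791/-268.859736 = 0.608878

Final: 0.608878


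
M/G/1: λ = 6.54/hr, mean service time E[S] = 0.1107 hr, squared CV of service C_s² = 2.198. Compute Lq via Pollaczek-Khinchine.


ρ = λ·E[S] = 6.54·0.1107 = 0.7240
Lq = ρ²(1+C_s²)/(2(1−ρ)) = 0.5241·(1+2.198)/(2·0.2760)
= 0.5241·3.1980/0.5520 = 3.03638

Final: 3.03638


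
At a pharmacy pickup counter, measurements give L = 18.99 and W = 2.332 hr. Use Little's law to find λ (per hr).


λ = L/W = 18.99/2.332 = 8.1432 /hr

Final: 8.1432 /hr


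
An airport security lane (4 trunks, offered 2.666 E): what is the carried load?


B(4,2.666) = 0.168623 (Erlang-B)
Carried load = a(1 − B) = 2.666·(1 − 0.168623) = 2.666·0.831377 = 2.2165 E

Final: 2.2165 Erlangs


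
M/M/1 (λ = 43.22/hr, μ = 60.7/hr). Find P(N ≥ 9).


ρ = 43.22/60.7 = 0.7120
P(N ≥ n) = ρ^n = 0.7120^9 = 0.047040

Final: 0.047040


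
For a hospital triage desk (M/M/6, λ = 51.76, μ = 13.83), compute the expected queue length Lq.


a = λ/μ = 3.7426; ρ = a/6 = 0.6238
P₀ = 0.022261
Lq = P₀·a^c·ρ / (c!·(1−ρ)²) = 0.022261·2748.09996·0.6238/(720·0.14155)
= 0.37441

Final: 0.37441


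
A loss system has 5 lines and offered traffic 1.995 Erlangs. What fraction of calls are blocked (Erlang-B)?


B(c,a) = (a^c/c!) / Σ_{k=0}^{c} a^k/k!
a^5/5! = 0.263350
Σ terms (k=0..5): 1.00000 + 1.99500 + 1.99001 + 1.32336 + 0.66002 + 0.26335 = 7.231746
B = 0.263350/7.231746 = 0.036416

Final: 0.036416


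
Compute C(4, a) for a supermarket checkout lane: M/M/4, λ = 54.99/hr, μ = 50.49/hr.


a = λ/μ = 1.0891; ρ = a/4 = 0.2723
P₀ = 0.335784 (from M/M/c formula)
C(c,a) = [a^c/(c!(1−ρ))]·P₀ = [1.40706/(24·0.7277)]·0.335784
= 0.08056·0.335784 = 0.027052

Final: 0.027052


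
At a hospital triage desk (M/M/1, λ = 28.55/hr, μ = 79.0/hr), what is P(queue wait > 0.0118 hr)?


ρ = 28.55/79.0 = 0.3614
P(Wq > t) = ρ·e^{−(μ−λ)t} = 0.3614·e^{−0.5953}
= 0.3614·0.551392 = 0.199269

Final: 0.199269


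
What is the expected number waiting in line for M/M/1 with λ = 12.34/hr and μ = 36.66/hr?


ρ = 12.34/36.66 = 0.3366
Lq = ρ²/(1−ρ) = 0.1133/0.6634 = 0.1708

Final: 0.1708


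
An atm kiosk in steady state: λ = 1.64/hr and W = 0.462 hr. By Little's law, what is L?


L = λW = 1.64·0.462 = 0.7577

Final: 0.7577


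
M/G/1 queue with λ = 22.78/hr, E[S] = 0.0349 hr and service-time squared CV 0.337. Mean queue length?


ρ = λ·E[S] = 22.78·0.0349 = 0.7950
Lq = ρ²(1+C_s²)/(2(1−ρ)) = 0.6321·(1+0.337)/(2·0.2050)
= 0.6321·1.3370/0.4100 = 2.06135

Final: 2.06135


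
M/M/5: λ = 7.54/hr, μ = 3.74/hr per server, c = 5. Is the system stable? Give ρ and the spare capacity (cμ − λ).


Total capacity cμ = 5·3.74 = 18.70/hr
ρ = λ/(cμ) = 7.54/18.70 = 0.4032
Stable ⇔ ρ < 1: YES
Spare capacity = cμ − λ = 18.70 − 7.54 = 11.16/hr

Final: ρ = 0.4032; stable; margin = 11.16/hr


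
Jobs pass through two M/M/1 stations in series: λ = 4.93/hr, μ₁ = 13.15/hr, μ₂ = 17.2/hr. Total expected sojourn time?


Each node sees arrival rate λ = 4.93/hr (tandem ⇒ throughput preserved).
W₁ = 1/(μ₁−λ) = 1/(13.15−4.93) = 0.12165 hr
W₂ = 1/(μ₂−λ) = 1/(17.2−4.93) = 0.08150 hr
W_total = W₁ + W₂ = 0.12165 + 0.08150 = 0.20315 hr

Final: 0.20315 hr


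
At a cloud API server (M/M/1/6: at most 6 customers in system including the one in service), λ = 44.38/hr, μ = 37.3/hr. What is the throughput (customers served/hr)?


ρ = 1.1898; P_K = (1−ρ)ρ^6/(1−ρ^7) = 0.226686
λ_eff = λ(1 − P_K) = 44.38·(1 − 0.226686) = 44.38·0.773314 = 34.3197 /hr

Final: 34.3197 /hr


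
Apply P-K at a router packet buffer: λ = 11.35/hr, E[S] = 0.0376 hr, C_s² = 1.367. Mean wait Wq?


ρ = λ·E[S] = 11.35·0.0376 = 0.4268
E[S²] = E[S]²(1+C_s²) = 0.0376²·(1+1.367) = 0.003346
Wq = λ·E[S²]/(2(1−ρ)) = 11.35·0.003346/(2·0.5732) = 0.03313 hr

Final: 0.03313 hr


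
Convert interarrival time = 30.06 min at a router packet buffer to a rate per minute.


λ = 1/(interarrival time) in consistent units.
1 minute = 1 min, so λ = 1/30.06 = 0.03327 per minute

Final: 0.03327 /min


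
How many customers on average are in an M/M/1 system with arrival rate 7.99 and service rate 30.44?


ρ = λ/μ = 7.99/30.44 = 0.2625
L = ρ/(1−ρ) = 0.2625/(1 − 0.2625) = 0.2625/0.7375 = 0.3559

Final: 0.3559


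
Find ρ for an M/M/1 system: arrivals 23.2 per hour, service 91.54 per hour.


ρ = λ/μ = 23.2/91.54 = 0.2534

Final: 0.2534


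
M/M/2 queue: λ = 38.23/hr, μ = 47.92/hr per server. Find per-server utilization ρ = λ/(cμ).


ρ = λ/(cμ) = 38.23/(2·47.92) = 38.23/95.84 = 0.3989

Final: 0.3989


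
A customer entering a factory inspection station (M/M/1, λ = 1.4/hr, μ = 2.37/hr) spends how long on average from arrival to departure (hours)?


W = 1/(μ−λ) = 1/(2.37 − 1.4) = 1/0.9700 = 1.0309 hr

Final: 1.0309 hr


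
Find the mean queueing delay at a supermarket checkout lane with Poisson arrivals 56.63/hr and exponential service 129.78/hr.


ρ = 56.63/129.78 = 0.4364
Wq = ρ/(μ−λ) = 0.4364/(129.78 − 56.63) = 0.4364/73.15 = 0.005965 hr

Final: 0.005965 hr


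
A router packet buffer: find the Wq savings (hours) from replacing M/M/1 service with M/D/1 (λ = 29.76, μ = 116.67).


ρ = 29.76/116.67 = 0.2551
Wq(M/M/1) = ρ/(μ−λ) = 0.2551/86.91 = 0.002935 hr
Wq(M/D/1) = ρ/(2(μ−λ)) = 0.001467 hr
Savings = 0.002935 − 0.001467 = 0.001467 hr

Final: 0.001467 hr


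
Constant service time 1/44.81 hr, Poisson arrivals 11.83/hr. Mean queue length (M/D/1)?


ρ = 11.83/44.81 = 0.2640
M/D/1: Lq = ρ²/(2(1−ρ)) = 0.06970/(2·0.7360) = 0.04735

Final: 0.04735


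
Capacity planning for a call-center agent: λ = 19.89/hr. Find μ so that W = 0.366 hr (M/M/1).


W = 1/(μ−λ) ⇒ μ − λ = 1/W = 1/0.366 = 2.7322
μ = λ + 1/W = 19.89 + 2.7322 = 22.6222 per hr

Final: 22.6222 /hr


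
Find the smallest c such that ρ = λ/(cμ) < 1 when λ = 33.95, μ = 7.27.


Stability requires cμ > λ ⇔ c > λ/μ.
λ/μ = 33.95/7.27 = 4.6699
Minimum integer c = ⌊4.6699⌋ + 1 = 5
Check: 5·7.27 = 36.35 > 33.95, while 4·7.27 = 29.08 ≤ 33.95

Final: 5 servers


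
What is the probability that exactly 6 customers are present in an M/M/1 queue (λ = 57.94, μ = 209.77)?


ρ = 57.94/209.77 = 0.2762
P_n = (1−ρ)·ρ^n = (1 − 0.2762)·0.2762^6 = 0.7238·0.0004440 = 0.0003214

Final: 0.0003214


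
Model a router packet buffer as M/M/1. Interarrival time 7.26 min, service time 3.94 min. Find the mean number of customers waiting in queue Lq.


λ = 60/7.26 = 8.2645 /hr
μ = 60/3.94 = 15.2284 /hr
ρ = λ/μ = 8.2645/15.2284 = 0.5427
Lq = ρ²/(1−ρ) = 0.2945/0.4573 = 0.6440

Final: 0.6440


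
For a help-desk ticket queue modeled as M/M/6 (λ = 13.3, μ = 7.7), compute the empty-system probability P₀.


a = λ/μ = 13.3/7.7 = 1.7273; ρ = a/c = 0.2879
Σ_{k=0}^{5} a^k/k! (terms k=0..5) = 1.00000 + 1.72727 + 1.49174 + 0.85888 + 0.37088 + 0.12812 = 5.57689
Tail: a^6/(6!(1−ρ)) = 26.55617/(720·0.7121) = 0.05179
P₀ = 1/(5.57689 + 0.05179) = 1/5.62868 = 0.177662

Final: 0.177662


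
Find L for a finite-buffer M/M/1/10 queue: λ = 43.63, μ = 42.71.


ρ = 43.63/42.71 = 1.0215
L = ρ[1 − (K+1)ρ^K + Kρ^(K+1)] / [(1−ρ)(1−ρ^(K+1))]
Numerator: 1.0215·(1 − 11·1.237532 + 10·1.264189) = 0.029666
Denominator: (-0.02154)·(-0.264189) = 0.005691
L = 0.029666/0.005691 = 5.2129

Final: 5.2129


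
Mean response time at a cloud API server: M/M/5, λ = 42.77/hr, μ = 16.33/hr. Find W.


a = 2.6191; ρ = 0.5238; P₀ = 0.070617
Lq = P₀·a^c·ρ/(c!(1−ρ)²) = 0.16755
Wq = Lq/λ = 0.16755/42.77 = 0.003917 hr
W = Wq + 1/μ = 0.003917 + 0.06124 = 0.06515 hr

Final: 0.06515 hr


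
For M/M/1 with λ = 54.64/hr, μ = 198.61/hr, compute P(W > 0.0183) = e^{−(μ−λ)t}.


W ~ Exponential(μ−λ) for M/M/1.
μ − λ = 198.61 − 54.64 = 143.9700
P(W > t) = e^{−(μ−λ)t} = e^{−2.6347} = 0.071744

Final: 0.071744


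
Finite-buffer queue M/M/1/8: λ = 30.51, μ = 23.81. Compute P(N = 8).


ρ = λ/μ = 30.51/23.81 = 1.2814
P_K = (1−ρ)ρ^K/(1−ρ^(K+1)) = (-0.2814·7.268796)/(1 − 9.314195)
= -2.045398/-8.314195 = 0.246013

Final: 0.246013


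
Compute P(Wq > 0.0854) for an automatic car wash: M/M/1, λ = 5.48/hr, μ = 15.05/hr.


ρ = 5.48/15.05 = 0.3641
P(Wq > t) = ρ·e^{−(μ−λ)t} = 0.3641·e^{−0.8173}
= 0.3641·0.441632 = 0.160807

Final: 0.160807


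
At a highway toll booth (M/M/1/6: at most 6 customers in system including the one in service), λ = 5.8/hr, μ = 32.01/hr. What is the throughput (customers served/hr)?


ρ = 0.1812; P_K = (1−ρ)ρ^6/(1−ρ^7) = 0.00002898
λ_eff = λ(1 − P_K) = 5.8·(1 − 0.00002898) = 5.8·0.999971 = 5.7998 /hr

Final: 5.7998 /hr


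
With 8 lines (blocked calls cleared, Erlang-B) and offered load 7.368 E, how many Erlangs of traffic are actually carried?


B(8,7.368) = 0.199931 (Erlang-B)
Carried load = a(1 − B) = 7.368·(1 − 0.199931) = 7.368·0.800069 = 5.8949 E

Final: 5.8949 Erlangs


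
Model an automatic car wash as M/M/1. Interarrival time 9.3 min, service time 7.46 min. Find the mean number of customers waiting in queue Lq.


λ = 60/9.3 = 6.4516 /hr
μ = 60/7.46 = 8.0429 /hr
ρ = λ/μ = 6.4516/8.0429 = 0.8022
Lq = ρ²/(1−ρ) = 0.6434/0.1978 = 3.2522

Final: 3.2522


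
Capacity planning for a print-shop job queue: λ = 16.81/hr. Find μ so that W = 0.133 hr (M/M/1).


W = 1/(μ−λ) ⇒ μ − λ = 1/W = 1/0.133 = 7.5188
μ = λ + 1/W = 16.81 + 7.5188 = 24.3288 per hr

Final: 24.3288 /hr


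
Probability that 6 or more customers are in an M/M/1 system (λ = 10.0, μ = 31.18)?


ρ = 10.0/31.18 = 0.3207
P(N ≥ n) = ρ^n = 0.3207^6 = 0.001088

Final: 0.001088


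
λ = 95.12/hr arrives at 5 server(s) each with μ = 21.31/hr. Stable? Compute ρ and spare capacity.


Total capacity cμ = 5·21.31 = 106.55/hr
ρ = λ/(cμ) = 95.12/106.55 = 0.8927
Stable ⇔ ρ < 1: YES
Spare capacity = cμ − λ = 106.55 − 95.12 = 11.43/hr

Final: ρ = 0.8927; stable; margin = 11.43/hr


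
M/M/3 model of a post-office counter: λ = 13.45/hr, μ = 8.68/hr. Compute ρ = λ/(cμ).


ρ = λ/(cμ) = 13.45/(3·8.68) = 13.45/26.04 = 0.5165

Final: 0.5165


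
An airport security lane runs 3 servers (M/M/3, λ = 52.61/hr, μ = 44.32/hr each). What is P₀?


a = λ/μ = 52.61/44.32 = 1.1870; ρ = a/c = 0.3957
Σ_{k=0}^{2} a^k/k! (terms k=0..2) = 1.00000 + 1.18705 + 0.70454 = 2.89159
Tail: a^3/(3!(1−ρ)) = 1.67265/(6·0.6043) = 0.46131
P₀ = 1/(2.89159 + 0.46131) = 1/3.35290 = 0.298249

Final: 0.298249


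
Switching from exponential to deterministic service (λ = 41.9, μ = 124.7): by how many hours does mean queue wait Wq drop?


ρ = 41.9/124.7 = 0.3360
Wq(M/M/1) = ρ/(μ−λ) = 0.3360/82.80 = 0.004058 hr
Wq(M/D/1) = ρ/(2(μ−λ)) = 0.002029 hr
Savings = 0.004058 − 0.002029 = 0.002029 hr

Final: 0.002029 hr


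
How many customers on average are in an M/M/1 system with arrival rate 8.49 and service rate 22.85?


ρ = λ/μ = 8.49/22.85 = 0.3716
L = ρ/(1−ρ) = 0.3716/(1 − 0.3716) = 0.3716/0.6284 = 0.5912

Final: 0.5912


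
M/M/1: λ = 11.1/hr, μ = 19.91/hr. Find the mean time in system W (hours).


W = 1/(μ−λ) = 1/(19.91 − 11.1) = 1/8.81 = 0.1135 hr

Final: 0.1135 hr


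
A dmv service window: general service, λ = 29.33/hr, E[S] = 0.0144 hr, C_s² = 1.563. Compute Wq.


ρ = λ·E[S] = 29.33·0.0144 = 0.4224
E[S²] = E[S]²(1+C_s²) = 0.0144²·(1+1.563) = 0.0005315
Wq = λ·E[S²]/(2(1−ρ)) = 29.33·0.0005315/(2·0.5776) = 0.01349 hr

Final: 0.01349 hr


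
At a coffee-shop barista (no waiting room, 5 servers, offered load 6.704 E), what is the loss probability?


B(c,a) = (a^c/c!) / Σ_{k=0}^{c} a^k/k!
a^5/5! = 112.846679
Σ terms (k=0..5): 1.00000 + 6.70400 + 22.47181 + 50.21700 + 84.16369 + 112.84668 = 277.403180
B = 112.846679/277.403180 = 0.406797

Final: 0.406797


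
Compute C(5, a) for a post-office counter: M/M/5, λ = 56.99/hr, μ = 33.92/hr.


a = λ/μ = 1.6801; ρ = a/5 = 0.3360
P₀ = 0.185803 (from M/M/c formula)
C(c,a) = [a^c/(c!(1−ρ))]·P₀ = [13.38795/(120·0.6640)]·0.185803
= 0.16803·0.185803 = 0.031220

Final: 0.031220


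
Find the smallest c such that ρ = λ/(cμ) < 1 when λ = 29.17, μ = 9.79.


Stability requires cμ > λ ⇔ c > λ/μ.
λ/μ = 29.17/9.79 = 2.9796
Minimum integer c = ⌊2.9796⌋ + 1 = 3
Check: 3·9.79 = 29.37 > 29.17, while 2·9.79 = 19.58 ≤ 29.17

Final: 3 servers


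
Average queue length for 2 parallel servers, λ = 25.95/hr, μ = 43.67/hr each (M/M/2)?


a = λ/μ = 0.5942; ρ = a/2 = 0.2971
P₀ = 0.541884
Lq = P₀·a^c·ρ / (c!·(1−ρ)²) = 0.541884·0.35311·0.2971/(2·0.49405)
= 0.05754

Final: 0.05754


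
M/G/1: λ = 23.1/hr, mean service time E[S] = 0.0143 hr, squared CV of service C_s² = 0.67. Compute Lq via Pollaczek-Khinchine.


ρ = λ·E[S] = 23.1·0.0143 = 0.3303
Lq = ρ²(1+C_s²)/(2(1−ρ)) = 0.1091·(1+0.67)/(2·0.6697)
= 0.1091·1.6700/1.3393 = 0.13606

Final: 0.13606


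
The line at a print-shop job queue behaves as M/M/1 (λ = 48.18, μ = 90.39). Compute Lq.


ρ = 48.18/90.39 = 0.5330
Lq = ρ²/(1−ρ) = 0.2841/0.4670 = 0.6084

Final: 0.6084


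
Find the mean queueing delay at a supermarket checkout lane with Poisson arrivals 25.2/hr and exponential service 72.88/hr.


ρ = 25.2/72.88 = 0.3458
Wq = ρ/(μ−λ) = 0.3458/(72.88 − 25.2) = 0.3458/47.68 = 0.007252 hr

Final: 0.007252 hr


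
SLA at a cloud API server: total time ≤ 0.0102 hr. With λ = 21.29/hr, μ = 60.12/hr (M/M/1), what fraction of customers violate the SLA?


W ~ Exponential(μ−λ) for M/M/1.
μ − λ = 60.12 − 21.29 = 38.8300
P(W > t) = e^{−(μ−λ)t} = e^{−0.3961} = 0.672962

Final: 0.672962


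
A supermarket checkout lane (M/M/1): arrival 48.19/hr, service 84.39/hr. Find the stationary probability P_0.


ρ = 48.19/84.39 = 0.5710
P_n = (1−ρ)·ρ^n = (1 − 0.5710)·0.5710^0 = 0.4290·1.000000 = 0.428961

Final: 0.428961


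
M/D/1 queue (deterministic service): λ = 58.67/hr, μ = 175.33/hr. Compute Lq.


ρ = 58.67/175.33 = 0.3346
M/D/1: Lq = ρ²/(2(1−ρ)) = 0.1120/(2·0.6654) = 0.08414

Final: 0.08414


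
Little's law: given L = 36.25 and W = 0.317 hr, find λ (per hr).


λ = L/W = 36.25/0.317 = 114.3533 /hr

Final: 114.3533 /hr


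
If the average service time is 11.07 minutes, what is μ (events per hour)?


μ = 1/(service time) in consistent units.
1 hour = 60 min, so μ = 60/11.07 = 5.4201 per hour

Final: 5.4201 /hr


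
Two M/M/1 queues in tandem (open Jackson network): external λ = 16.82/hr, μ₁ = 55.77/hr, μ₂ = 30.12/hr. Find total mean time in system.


Each node sees arrival rate λ = 16.82/hr (tandem ⇒ throughput preserved).
W₁ = 1/(μ₁−λ) = 1/(55.77−16.82) = 0.02567 hr
W₂ = 1/(μ₂−λ) = 1/(30.12−16.82) = 0.07519 hr
W_total = W₁ + W₂ = 0.02567 + 0.07519 = 0.10086 hr

Final: 0.10086 hr


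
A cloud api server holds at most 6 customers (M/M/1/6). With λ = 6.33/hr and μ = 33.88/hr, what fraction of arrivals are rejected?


ρ = λ/μ = 6.33/33.88 = 0.1868
P_K = (1−ρ)ρ^K/(1−ρ^(K+1)) = (0.8132·0.00004254)/(1 − 0.000007947)
= 0.00003459/0.999992 = 0.00003459

Final: 0.00003459


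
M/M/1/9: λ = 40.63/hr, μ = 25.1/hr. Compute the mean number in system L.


ρ = 40.63/25.1 = 1.6187
L = ρ[1 − (K+1)ρ^K + Kρ^(K+1)] / [(1−ρ)(1−ρ^(K+1))]
Numerator: 1.6187·(1 − 10·76.305863 + 9·123.518215) = 565.914891
Denominator: (-0.6187)·(-122.518215) = 75.805095
L = 565.914891/75.805095 = 7.4654

Final: 7.4654


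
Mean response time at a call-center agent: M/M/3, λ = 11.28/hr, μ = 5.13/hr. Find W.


a = 2.1988; ρ = 0.7329; P₀ = 0.081626
Lq = P₀·a^c·ρ/(c!(1−ρ)²) = 1.48634
Wq = Lq/λ = 1.48634/11.28 = 0.13177 hr
W = Wq + 1/μ = 0.13177 + 0.19493 = 0.32670 hr

Final: 0.32670 hr


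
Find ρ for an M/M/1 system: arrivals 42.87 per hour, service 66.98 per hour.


ρ = λ/μ = 42.87/66.98 = 0.6400

Final: 0.6400


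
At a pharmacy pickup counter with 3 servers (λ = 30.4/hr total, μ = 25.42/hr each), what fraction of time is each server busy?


ρ = λ/(cμ) = 30.4/(3·25.42) = 30.4/76.26 = 0.3986

Final: 0.3986


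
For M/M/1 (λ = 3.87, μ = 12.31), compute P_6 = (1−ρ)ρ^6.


ρ = 3.87/12.31 = 0.3144
P_n = (1−ρ)·ρ^n = (1 − 0.3144)·0.3144^6 = 0.6856·0.0009654 = 0.0006619

Final: 0.0006619


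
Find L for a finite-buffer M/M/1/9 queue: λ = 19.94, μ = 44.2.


ρ = 19.94/44.2 = 0.4511
L = ρ[1 − (K+1)ρ^K + Kρ^(K+1)] / [(1−ρ)(1−ρ^(K+1))]
Numerator: 0.4511·(1 − 10·0.0007740 + 9·0.0003492) = 0.449057
Denominator: (0.5489)·(0.999651) = 0.548677
L = 0.449057/0.548677 = 0.8184

Final: 0.8184


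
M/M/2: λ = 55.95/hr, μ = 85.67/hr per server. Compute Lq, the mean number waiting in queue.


a = λ/μ = 0.6531; ρ = a/2 = 0.3265
P₀ = 0.507677
Lq = P₀·a^c·ρ / (c!·(1−ρ)²) = 0.507677·0.42652·0.3265/(2·0.45354)
= 0.07795

Final: 0.07795


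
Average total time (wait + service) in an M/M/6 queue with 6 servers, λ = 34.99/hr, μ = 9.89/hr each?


a = 3.5379; ρ = 0.5897; P₀ = 0.027808
Lq = P₀·a^c·ρ/(c!(1−ρ)²) = 0.26522
Wq = Lq/λ = 0.26522/34.99 = 0.007580 hr
W = Wq + 1/μ = 0.007580 + 0.10111 = 0.10869 hr

Final: 0.10869 hr
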